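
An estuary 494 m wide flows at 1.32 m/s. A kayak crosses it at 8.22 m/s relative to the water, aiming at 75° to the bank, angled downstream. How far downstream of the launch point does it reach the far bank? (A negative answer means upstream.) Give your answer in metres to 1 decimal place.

214.5 m

Perpendicular speed = 7.940 m/s; crossing time = 494 / 7.940 = 62.217 s.
Net downstream speed = 3.447 m/s.
Drift = 3.447 × 62.217 = 214.494 m (downstream).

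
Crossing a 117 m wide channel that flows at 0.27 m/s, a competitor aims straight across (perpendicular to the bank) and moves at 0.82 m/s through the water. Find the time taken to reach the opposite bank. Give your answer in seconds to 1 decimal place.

142.7 s

The component of the competitor's velocity perpendicular to the bank is 0.82 m/s.
The current is parallel to the bank, so it does not affect the crossing time.
Time = 117 / 0.820 = 142.683 s.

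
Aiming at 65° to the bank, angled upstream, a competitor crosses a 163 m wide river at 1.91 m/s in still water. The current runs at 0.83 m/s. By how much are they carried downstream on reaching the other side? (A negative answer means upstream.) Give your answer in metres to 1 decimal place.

2.1 m

Perpendicular speed = 1.731 m/s; crossing time = 163 / 1.731 = 94.163 s.
Net downstream speed = 0.023 m/s.
Drift = 0.023 × 94.163 = 2.147 m (downstream).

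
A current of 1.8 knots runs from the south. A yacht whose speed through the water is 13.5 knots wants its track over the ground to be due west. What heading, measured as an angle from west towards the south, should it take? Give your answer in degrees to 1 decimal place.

7.7°

The current pushes perpendicular to the desired track; the heading must have a component into the current equal to 1.8 knots: 13.5 sin θ = 1.8.
sin θ = 0.1333, so θ = 7.662°.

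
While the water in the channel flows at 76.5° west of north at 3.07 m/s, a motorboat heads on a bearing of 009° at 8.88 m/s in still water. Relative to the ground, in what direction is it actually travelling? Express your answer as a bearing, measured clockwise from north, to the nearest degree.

Taking east as x and north as y: velocity relative to the water = (1.389, 8.771) m/s; the water relative to ground = (-2.985, 0.717) m/s.
Velocity relative to ground = (1.389, 8.771) + (-2.985, 0.717) = (-1.596, 9.487) m/s.
Bearing = atan2(-1.60, 9.49) = 350.45° clockwise from north.

350°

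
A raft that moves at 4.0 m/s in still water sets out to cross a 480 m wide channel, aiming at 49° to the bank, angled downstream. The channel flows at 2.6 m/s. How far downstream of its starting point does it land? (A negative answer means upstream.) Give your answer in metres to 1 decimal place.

830.7 m

Perpendicular speed = 3.019 m/s; crossing time = 480 / 3.019 = 159.002 s.
Net downstream speed = 5.224 m/s.
Drift = 5.224 × 159.002 = 830.662 m (downstream).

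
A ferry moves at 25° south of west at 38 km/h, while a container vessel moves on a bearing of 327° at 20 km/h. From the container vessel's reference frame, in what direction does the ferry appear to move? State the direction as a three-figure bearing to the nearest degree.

Taking east as x and north as y: ferry velocity = (-34.440, -16.059) km/h; container vessel velocity = (-10.893, 16.773) km/h.
Velocity of ferry relative to container vessel = (-34.440, -16.059) − (-10.893, 16.773) = (-23.547, -32.833) km/h.
Bearing = atan2(-23.55, -32.83) = 215.65° clockwise from north.

216°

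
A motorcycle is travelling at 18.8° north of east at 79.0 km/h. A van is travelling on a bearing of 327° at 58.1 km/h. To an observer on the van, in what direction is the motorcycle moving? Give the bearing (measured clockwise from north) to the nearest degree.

Taking east as x and north as y: motorcycle velocity = (74.785, 25.459) km/h; van velocity = (-31.644, 48.727) km/h.
Velocity of motorcycle relative to van = (74.785, 25.459) − (-31.644, 48.727) = (106.429, -23.268) km/h.
Bearing = atan2(106.43, -23.27) = 102.33° clockwise from north.

102°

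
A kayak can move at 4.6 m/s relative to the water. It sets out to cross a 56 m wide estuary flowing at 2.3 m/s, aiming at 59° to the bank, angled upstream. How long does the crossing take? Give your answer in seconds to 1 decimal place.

14.2 s

The component of the kayak's velocity perpendicular to the bank is 4.6 × sin 59° = 3.943 m/s.
The current is parallel to the bank, so it does not affect the crossing time.
Time = 56 / 3.943 = 14.202 s.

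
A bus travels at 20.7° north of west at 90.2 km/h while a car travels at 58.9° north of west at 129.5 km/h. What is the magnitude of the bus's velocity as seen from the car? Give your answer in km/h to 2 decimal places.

80.92 km/h

Taking east as x and north as y: bus velocity = (-84.377, 31.883) km/h; car velocity = (-66.891, 110.887) km/h.
Velocity of bus relative to car = (-84.377, 31.883) − (-66.891, 110.887) = (-17.486, -79.003) km/h.
Magnitude = |(-17.486, -79.003)| = 80.915 km/h.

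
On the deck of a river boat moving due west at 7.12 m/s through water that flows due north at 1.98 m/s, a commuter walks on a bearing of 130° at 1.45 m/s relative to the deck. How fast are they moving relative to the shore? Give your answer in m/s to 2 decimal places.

6.10 m/s

In east/north components (m/s): commuter relative to river boat = (1.111, -0.932); river boat relative to water = (-7.120, 0.000); water relative to ground = (0.000, 1.980).
Sum = (-6.009, 1.048) m/s.
Speed = |(-6.009, 1.048)| = 6.100 m/s.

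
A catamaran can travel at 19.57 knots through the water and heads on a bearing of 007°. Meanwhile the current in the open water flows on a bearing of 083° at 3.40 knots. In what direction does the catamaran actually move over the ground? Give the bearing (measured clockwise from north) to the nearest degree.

Taking east as x and north as y: velocity relative to the water = (2.385, 19.424) knots; the water relative to ground = (3.375, 0.414) knots.
Velocity relative to ground = (2.385, 19.424) + (3.375, 0.414) = (5.760, 19.838) knots.
Bearing = atan2(5.76, 19.84) = 16.19° clockwise from north.

016°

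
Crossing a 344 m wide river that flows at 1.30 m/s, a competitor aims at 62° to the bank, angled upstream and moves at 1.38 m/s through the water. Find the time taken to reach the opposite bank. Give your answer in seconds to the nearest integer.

282 s

The component of the competitor's velocity perpendicular to the bank is 1.38 × sin 62° = 1.218 m/s.
The flow acts along the bank and has no component across it.
Time = 344 / 1.218 = 282.322 s.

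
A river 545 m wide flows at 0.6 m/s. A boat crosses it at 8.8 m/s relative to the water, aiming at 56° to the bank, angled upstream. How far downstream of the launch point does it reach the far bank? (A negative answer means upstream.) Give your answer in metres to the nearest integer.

Perpendicular speed = 7.296 m/s; crossing time = 545 / 7.296 = 74.703 s.
Net downstream speed = -4.321 m/s.
Drift = -4.321 × 74.703 = -322.785 m (upstream).

-323 m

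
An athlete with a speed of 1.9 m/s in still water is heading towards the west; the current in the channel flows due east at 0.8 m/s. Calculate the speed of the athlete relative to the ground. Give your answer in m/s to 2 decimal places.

1.10 m/s

Taking east as x and north as y: velocity relative to the water = (-1.900, 0.000) m/s; the water relative to ground = (0.800, 0.000) m/s.
Velocity relative to ground = (-1.900, 0.000) + (0.800, 0.000) = (-1.100, 0.000) m/s.
Speed = |(-1.100, 0.000)| = 1.100 m/s.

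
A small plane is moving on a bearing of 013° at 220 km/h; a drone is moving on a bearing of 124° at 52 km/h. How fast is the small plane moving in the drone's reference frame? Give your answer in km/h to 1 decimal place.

243.5 km/h

Taking east as x and north as y: small plane velocity = (49.489, 214.361) km/h; drone velocity = (43.110, -29.078) km/h.
Velocity of small plane relative to drone = (49.489, 214.361) − (43.110, -29.078) = (6.379, 243.439) km/h.
Magnitude = |(6.379, 243.439)| = 243.523 km/h.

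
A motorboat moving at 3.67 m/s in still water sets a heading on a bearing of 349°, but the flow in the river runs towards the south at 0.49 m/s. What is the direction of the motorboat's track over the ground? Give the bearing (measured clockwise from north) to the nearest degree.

Taking east as x and north as y: velocity relative to the water = (-0.700, 3.603) m/s; the water relative to ground = (0.000, -0.490) m/s.
Velocity relative to ground = (-0.700, 3.603) + (0.000, -0.490) = (-0.700, 3.113) m/s.
Bearing = atan2(-0.70, 3.11) = 347.32° clockwise from north.

347°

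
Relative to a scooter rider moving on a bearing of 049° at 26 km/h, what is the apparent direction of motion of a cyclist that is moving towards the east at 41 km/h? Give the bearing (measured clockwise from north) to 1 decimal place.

Taking east as x and north as y: cyclist velocity = (41.000, 0.000) km/h; scooter rider velocity = (19.622, 17.058) km/h.
Velocity of cyclist relative to scooter rider = (41.000, 0.000) − (19.622, 17.058) = (21.378, -17.058) km/h.
Bearing = atan2(21.38, -17.06) = 128.59° clockwise from north.

128.6°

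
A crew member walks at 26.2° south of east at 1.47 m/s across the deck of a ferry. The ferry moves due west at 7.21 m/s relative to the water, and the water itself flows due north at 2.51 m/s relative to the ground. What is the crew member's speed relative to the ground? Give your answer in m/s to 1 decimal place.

6.2 m/s

In east/north components (m/s): crew member relative to ferry = (1.319, -0.649); ferry relative to water = (-7.210, 0.000); water relative to ground = (0.000, 2.510).
Sum = (-5.891, 1.861) m/s.
Speed = |(-5.891, 1.861)| = 6.178 m/s.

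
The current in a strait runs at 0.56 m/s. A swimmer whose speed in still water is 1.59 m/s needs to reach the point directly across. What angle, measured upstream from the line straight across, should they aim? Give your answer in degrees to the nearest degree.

21°

To cancel the current, the upstream component of the swimmer's velocity must equal the flow: 1.59 sin θ = 0.56.
sin θ = 0.56 / 1.59 = 0.3522.
θ = arcsin(0.3522) = 20.622°.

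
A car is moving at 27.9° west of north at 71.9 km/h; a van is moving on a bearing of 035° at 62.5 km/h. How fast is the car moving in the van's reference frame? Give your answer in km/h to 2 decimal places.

Taking east as x and north as y: car velocity = (-33.644, 63.543) km/h; van velocity = (35.849, 51.197) km/h.
Velocity of car relative to van = (-33.644, 63.543) − (35.849, 51.197) = (-69.493, 12.346) km/h.
Magnitude = |(-69.493, 12.346)| = 70.581 km/h.

70.58 km/h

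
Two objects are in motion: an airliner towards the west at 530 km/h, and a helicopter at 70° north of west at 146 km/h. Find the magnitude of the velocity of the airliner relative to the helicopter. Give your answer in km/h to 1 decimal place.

499.3 km/h

Taking east as x and north as y: airliner velocity = (-530.000, 0.000) km/h; helicopter velocity = (-49.935, 137.195) km/h.
Velocity of airliner relative to helicopter = (-530.000, 0.000) − (-49.935, 137.195) = (-480.065, -137.195) km/h.
Magnitude = |(-480.065, -137.195)| = 499.284 km/h.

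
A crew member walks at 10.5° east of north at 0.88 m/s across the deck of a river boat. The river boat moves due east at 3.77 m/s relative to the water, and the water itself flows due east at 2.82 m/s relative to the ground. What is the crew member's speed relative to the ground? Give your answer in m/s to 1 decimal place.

In east/north components (m/s): crew member relative to river boat = (0.160, 0.865); river boat relative to water = (3.770, 0.000); water relative to ground = (2.820, 0.000).
Sum = (6.750, 0.865) m/s.
Speed = |(6.750, 0.865)| = 6.806 m/s.

6.8 m/s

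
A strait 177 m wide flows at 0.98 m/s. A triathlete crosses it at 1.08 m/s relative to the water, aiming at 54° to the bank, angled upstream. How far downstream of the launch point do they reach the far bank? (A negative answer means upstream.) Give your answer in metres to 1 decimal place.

Perpendicular speed = 0.874 m/s; crossing time = 177 / 0.874 = 202.578 s.
Net downstream speed = 0.345 m/s.
Drift = 0.345 × 202.578 = 69.928 m (downstream).

69.9 m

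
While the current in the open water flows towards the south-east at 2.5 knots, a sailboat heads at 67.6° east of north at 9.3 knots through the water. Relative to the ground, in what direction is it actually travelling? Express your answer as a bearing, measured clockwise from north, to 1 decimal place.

Taking east as x and north as y: velocity relative to the water = (8.598, 3.544) knots; the water relative to ground = (1.768, -1.768) knots.
Velocity relative to ground = (8.598, 3.544) + (1.768, -1.768) = (10.366, 1.776) knots.
Bearing = atan2(10.37, 1.78) = 80.28° clockwise from north.

080.3°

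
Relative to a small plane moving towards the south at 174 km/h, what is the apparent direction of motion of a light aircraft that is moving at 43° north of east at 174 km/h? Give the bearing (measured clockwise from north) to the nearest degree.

Taking east as x and north as y: light aircraft velocity = (127.256, 118.668) km/h; small plane velocity = (0.000, -174.000) km/h.
Velocity of light aircraft relative to small plane = (127.256, 118.668) − (0.000, -174.000) = (127.256, 292.668) km/h.
Bearing = atan2(127.26, 292.67) = 23.50° clockwise from north.

024°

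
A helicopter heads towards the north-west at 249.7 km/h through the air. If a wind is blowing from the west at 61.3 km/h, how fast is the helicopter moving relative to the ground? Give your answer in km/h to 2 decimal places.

210.86 km/h

Taking east as x and north as y: velocity relative to the air = (-176.565, 176.565) km/h; the air relative to ground = (61.300, 0.000) km/h.
Velocity relative to ground = (-176.565, 176.565) + (61.300, 0.000) = (-115.265, 176.565) km/h.
Speed = |(-115.265, 176.565)| = 210.858 km/h.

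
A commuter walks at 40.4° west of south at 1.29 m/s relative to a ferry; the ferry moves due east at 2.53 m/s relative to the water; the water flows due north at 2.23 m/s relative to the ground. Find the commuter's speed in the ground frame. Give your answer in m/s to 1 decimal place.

2.1 m/s

In east/north components (m/s): commuter relative to ferry = (-0.836, -0.982); ferry relative to water = (2.530, 0.000); water relative to ground = (0.000, 2.230).
Sum = (1.694, 1.248) m/s.
Speed = |(1.694, 1.248)| = 2.104 m/s.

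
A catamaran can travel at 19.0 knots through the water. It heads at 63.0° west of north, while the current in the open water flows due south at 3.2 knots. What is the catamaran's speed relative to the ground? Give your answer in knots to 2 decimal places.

Taking east as x and north as y: velocity relative to the water = (-16.929, 8.626) knots; the water relative to ground = (0.000, -3.200) knots.
Velocity relative to ground = (-16.929, 8.626) + (0.000, -3.200) = (-16.929, 5.426) knots.
Speed = |(-16.929, 5.426)| = 17.777 knots.

17.78 knots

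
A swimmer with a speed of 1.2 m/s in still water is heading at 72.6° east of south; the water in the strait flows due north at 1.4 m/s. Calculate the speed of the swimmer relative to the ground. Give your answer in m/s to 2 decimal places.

1.55 m/s

Taking east as x and north as y: velocity relative to the water = (1.145, -0.359) m/s; the water relative to ground = (0.000, 1.400) m/s.
Velocity relative to ground = (1.145, -0.359) + (0.000, 1.400) = (1.145, 1.041) m/s.
Speed = |(1.145, 1.041)| = 1.548 m/s.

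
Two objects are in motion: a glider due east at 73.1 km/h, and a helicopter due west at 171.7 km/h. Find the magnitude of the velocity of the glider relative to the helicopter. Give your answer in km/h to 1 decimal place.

Taking east as x and north as y: glider velocity = (73.100, 0.000) km/h; helicopter velocity = (-171.700, 0.000) km/h.
Velocity of glider relative to helicopter = (73.100, 0.000) − (-171.700, 0.000) = (244.800, 0.000) km/h.
Magnitude = |(244.800, 0.000)| = 244.800 km/h.

244.8 km/h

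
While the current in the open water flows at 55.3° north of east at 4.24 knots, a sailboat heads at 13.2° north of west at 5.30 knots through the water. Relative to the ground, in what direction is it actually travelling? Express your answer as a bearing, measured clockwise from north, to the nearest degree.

Taking east as x and north as y: velocity relative to the water = (-5.160, 1.210) knots; the water relative to ground = (2.414, 3.486) knots.
Velocity relative to ground = (-5.160, 1.210) + (2.414, 3.486) = (-2.746, 4.696) knots.
Bearing = atan2(-2.75, 4.70) = 329.68° clockwise from north.

330°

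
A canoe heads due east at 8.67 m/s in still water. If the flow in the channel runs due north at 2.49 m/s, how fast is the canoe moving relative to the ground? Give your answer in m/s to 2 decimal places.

9.02 m/s

Taking east as x and north as y: velocity relative to the water = (8.670, 0.000) m/s; the water relative to ground = (0.000, 2.490) m/s.
Velocity relative to ground = (8.670, 0.000) + (0.000, 2.490) = (8.670, 2.490) m/s.
Speed = |(8.670, 2.490)| = 9.020 m/s.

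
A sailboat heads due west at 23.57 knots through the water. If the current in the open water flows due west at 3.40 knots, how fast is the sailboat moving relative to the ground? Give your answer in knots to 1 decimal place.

Taking east as x and north as y: velocity relative to the water = (-23.570, 0.000) knots; the water relative to ground = (-3.400, 0.000) knots.
Velocity relative to ground = (-23.570, 0.000) + (-3.400, 0.000) = (-26.970, 0.000) knots.
Speed = |(-26.970, 0.000)| = 26.970 knots.

27.0 knots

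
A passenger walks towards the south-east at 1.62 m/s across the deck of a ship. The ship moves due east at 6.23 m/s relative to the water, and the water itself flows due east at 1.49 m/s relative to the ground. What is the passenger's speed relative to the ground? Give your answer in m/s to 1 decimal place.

In east/north components (m/s): passenger relative to ship = (1.146, -1.146); ship relative to water = (6.230, 0.000); water relative to ground = (1.490, 0.000).
Sum = (8.866, -1.146) m/s.
Speed = |(8.866, -1.146)| = 8.939 m/s.

8.9 m/s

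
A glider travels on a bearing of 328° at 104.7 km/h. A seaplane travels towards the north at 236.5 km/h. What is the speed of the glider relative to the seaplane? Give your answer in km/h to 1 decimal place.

157.8 km/h

Taking east as x and north as y: glider velocity = (-55.483, 88.791) km/h; seaplane velocity = (0.000, 236.500) km/h.
Velocity of glider relative to seaplane = (-55.483, 88.791) − (0.000, 236.500) = (-55.483, -147.709) km/h.
Magnitude = |(-55.483, -147.709)| = 157.786 km/h.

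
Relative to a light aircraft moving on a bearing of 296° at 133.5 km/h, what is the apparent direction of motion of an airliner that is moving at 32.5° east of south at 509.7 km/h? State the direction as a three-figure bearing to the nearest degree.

141°

Taking east as x and north as y: airliner velocity = (273.862, -429.877) km/h; light aircraft velocity = (-119.989, 58.523) km/h.
Velocity of airliner relative to light aircraft = (273.862, -429.877) − (-119.989, 58.523) = (393.851, -488.399) km/h.
Bearing = atan2(393.85, -488.40) = 141.12° clockwise from north.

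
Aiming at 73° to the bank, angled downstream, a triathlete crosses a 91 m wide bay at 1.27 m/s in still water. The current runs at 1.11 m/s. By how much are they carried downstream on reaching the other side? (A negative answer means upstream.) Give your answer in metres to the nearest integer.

111 m

Perpendicular speed = 1.215 m/s; crossing time = 91 / 1.215 = 74.928 s.
Net downstream speed = 1.481 m/s.
Drift = 1.481 × 74.928 = 110.991 m (downstream).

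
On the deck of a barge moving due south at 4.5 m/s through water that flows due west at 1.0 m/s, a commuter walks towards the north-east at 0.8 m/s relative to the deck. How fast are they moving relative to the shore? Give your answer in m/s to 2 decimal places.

3.96 m/s

In east/north components (m/s): commuter relative to barge = (0.566, 0.566); barge relative to water = (0.000, -4.500); water relative to ground = (-1.000, 0.000).
Sum = (-0.434, -3.934) m/s.
Speed = |(-0.434, -3.934)| = 3.958 m/s.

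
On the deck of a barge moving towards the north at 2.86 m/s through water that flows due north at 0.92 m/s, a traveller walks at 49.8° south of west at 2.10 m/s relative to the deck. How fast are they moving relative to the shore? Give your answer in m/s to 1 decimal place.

2.6 m/s

In east/north components (m/s): traveller relative to barge = (-1.355, -1.604); barge relative to water = (0.000, 2.860); water relative to ground = (0.000, 0.920).
Sum = (-1.355, 2.176) m/s.
Speed = |(-1.355, 2.176)| = 2.564 m/s.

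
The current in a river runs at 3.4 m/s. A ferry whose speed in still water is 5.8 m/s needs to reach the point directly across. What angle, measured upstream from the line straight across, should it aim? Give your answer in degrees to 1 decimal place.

35.9°

To cancel the current, the upstream component of the ferry's velocity must equal the flow: 5.8 sin θ = 3.4.
sin θ = 3.4 / 5.8 = 0.5862.
θ = arcsin(0.5862) = 35.888°.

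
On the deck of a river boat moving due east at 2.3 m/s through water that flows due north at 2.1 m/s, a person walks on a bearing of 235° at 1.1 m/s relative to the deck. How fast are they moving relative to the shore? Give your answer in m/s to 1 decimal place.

In east/north components (m/s): person relative to river boat = (-0.901, -0.631); river boat relative to water = (2.300, 0.000); water relative to ground = (0.000, 2.100).
Sum = (1.399, 1.469) m/s.
Speed = |(1.399, 1.469)| = 2.029 m/s.

2.0 m/s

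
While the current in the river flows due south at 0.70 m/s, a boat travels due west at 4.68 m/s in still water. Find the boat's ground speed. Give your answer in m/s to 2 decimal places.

4.73 m/s

Taking east as x and north as y: velocity relative to the water = (-4.680, 0.000) m/s; the water relative to ground = (0.000, -0.700) m/s.
Velocity relative to ground = (-4.680, 0.000) + (0.000, -0.700) = (-4.680, -0.700) m/s.
Speed = |(-4.680, -0.700)| = 4.732 m/s.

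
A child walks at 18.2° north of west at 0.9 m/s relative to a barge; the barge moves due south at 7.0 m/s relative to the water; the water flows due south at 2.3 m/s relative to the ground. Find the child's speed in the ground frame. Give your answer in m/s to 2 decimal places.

In east/north components (m/s): child relative to barge = (-0.855, 0.281); barge relative to water = (0.000, -7.000); water relative to ground = (0.000, -2.300).
Sum = (-0.855, -9.019) m/s.
Speed = |(-0.855, -9.019)| = 9.059 m/s.

9.06 m/s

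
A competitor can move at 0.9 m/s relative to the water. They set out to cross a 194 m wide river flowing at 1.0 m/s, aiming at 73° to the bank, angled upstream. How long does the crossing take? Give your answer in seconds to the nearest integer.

225 s

The component of the competitor's velocity perpendicular to the bank is 0.9 × sin 73° = 0.861 m/s.
The flow acts along the bank and has no component across it.
Time = 194 / 0.861 = 225.405 s.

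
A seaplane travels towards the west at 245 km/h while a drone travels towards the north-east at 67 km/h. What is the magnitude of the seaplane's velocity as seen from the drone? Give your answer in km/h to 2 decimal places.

296.19 km/h

Taking east as x and north as y: seaplane velocity = (-245.000, 0.000) km/h; drone velocity = (47.376, 47.376) km/h.
Velocity of seaplane relative to drone = (-245.000, 0.000) − (47.376, 47.376) = (-292.376, -47.376) km/h.
Magnitude = |(-292.376, -47.376)| = 296.190 km/h.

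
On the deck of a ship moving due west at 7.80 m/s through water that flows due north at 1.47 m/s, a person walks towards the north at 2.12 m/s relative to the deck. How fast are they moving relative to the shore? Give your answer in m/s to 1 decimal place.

In east/north components (m/s): person relative to ship = (0.000, 2.120); ship relative to water = (-7.800, 0.000); water relative to ground = (0.000, 1.470).
Sum = (-7.800, 3.590) m/s.
Speed = |(-7.800, 3.590)| = 8.587 m/s.

8.6 m/s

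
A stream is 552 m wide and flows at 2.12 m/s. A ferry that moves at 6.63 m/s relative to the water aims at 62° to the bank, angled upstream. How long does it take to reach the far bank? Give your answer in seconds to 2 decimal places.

The component of the ferry's velocity perpendicular to the bank is 6.63 × sin 62° = 5.854 m/s.
The current is parallel to the bank, so it does not affect the crossing time.
Time = 552 / 5.854 = 94.295 s.

94.30 s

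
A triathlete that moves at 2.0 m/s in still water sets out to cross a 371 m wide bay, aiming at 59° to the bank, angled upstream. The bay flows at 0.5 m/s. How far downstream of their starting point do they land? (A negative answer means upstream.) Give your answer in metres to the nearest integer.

-115 m

Perpendicular speed = 1.714 m/s; crossing time = 371 / 1.714 = 216.410 s.
Net downstream speed = -0.530 m/s.
Drift = -0.530 × 216.410 = -114.714 m (upstream).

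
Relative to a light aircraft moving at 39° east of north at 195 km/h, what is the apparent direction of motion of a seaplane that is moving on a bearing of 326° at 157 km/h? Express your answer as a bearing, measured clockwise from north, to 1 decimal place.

264.2°

Taking east as x and north as y: seaplane velocity = (-87.793, 130.159) km/h; light aircraft velocity = (122.717, 151.543) km/h.
Velocity of seaplane relative to light aircraft = (-87.793, 130.159) − (122.717, 151.543) = (-210.511, -21.385) km/h.
Bearing = atan2(-210.51, -21.38) = 264.20° clockwise from north.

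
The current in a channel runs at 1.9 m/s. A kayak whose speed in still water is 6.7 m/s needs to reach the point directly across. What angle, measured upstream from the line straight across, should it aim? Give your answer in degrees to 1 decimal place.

To cancel the current, the upstream component of the kayak's velocity must equal the flow: 6.7 sin θ = 1.9.
sin θ = 1.9 / 6.7 = 0.2836.
θ = arcsin(0.2836) = 16.474°.

16.5°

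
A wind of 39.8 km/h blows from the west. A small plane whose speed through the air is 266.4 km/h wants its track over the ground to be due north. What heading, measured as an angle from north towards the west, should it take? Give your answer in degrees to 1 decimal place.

The wind pushes perpendicular to the desired track; the heading must have a component into the wind equal to 39.8 km/h: 266.4 sin θ = 39.8.
sin θ = 0.1494, so θ = 8.592°.

8.6°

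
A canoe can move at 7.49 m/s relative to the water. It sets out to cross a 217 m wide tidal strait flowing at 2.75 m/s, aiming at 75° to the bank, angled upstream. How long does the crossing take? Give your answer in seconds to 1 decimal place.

The component of the canoe's velocity perpendicular to the bank is 7.49 × sin 75° = 7.235 m/s.
The current is parallel to the bank, so it does not affect the crossing time.
Time = 217 / 7.235 = 29.994 s.

30.0 s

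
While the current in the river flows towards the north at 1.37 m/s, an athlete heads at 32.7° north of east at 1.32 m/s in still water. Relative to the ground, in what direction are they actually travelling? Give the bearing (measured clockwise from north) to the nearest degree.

028°

Taking east as x and north as y: velocity relative to the water = (1.111, 0.713) m/s; the water relative to ground = (0.000, 1.370) m/s.
Velocity relative to ground = (1.111, 0.713) + (0.000, 1.370) = (1.111, 2.083) m/s.
Bearing = atan2(1.11, 2.08) = 28.07° clockwise from north.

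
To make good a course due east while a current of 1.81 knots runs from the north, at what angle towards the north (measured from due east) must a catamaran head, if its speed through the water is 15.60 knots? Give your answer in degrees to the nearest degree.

The current pushes perpendicular to the desired track; the heading must have a component into the current equal to 1.81 knots: 15.60 sin θ = 1.81.
sin θ = 0.1160, so θ = 6.663°.

7°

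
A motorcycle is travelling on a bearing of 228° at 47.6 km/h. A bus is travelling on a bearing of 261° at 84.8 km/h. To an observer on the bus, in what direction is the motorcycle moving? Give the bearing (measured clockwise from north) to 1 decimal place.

111.0°

Taking east as x and north as y: motorcycle velocity = (-35.374, -31.851) km/h; bus velocity = (-83.756, -13.266) km/h.
Velocity of motorcycle relative to bus = (-35.374, -31.851) − (-83.756, -13.266) = (48.382, -18.585) km/h.
Bearing = atan2(48.38, -18.58) = 111.01° clockwise from north.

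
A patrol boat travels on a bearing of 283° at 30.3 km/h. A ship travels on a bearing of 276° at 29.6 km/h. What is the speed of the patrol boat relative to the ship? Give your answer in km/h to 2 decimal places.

Taking east as x and north as y: patrol boat velocity = (-29.523, 6.816) km/h; ship velocity = (-29.438, 3.094) km/h.
Velocity of patrol boat relative to ship = (-29.523, 6.816) − (-29.438, 3.094) = (-0.086, 3.722) km/h.
Magnitude = |(-0.086, 3.722)| = 3.723 km/h.

3.72 km/h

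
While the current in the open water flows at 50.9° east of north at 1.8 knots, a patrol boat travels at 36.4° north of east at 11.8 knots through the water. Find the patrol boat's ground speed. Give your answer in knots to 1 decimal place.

13.6 knots

Taking east as x and north as y: velocity relative to the water = (9.498, 7.002) knots; the water relative to ground = (1.397, 1.135) knots.
Velocity relative to ground = (9.498, 7.002) + (1.397, 1.135) = (10.895, 8.138) knots.
Speed = |(10.895, 8.138)| = 13.598 knots.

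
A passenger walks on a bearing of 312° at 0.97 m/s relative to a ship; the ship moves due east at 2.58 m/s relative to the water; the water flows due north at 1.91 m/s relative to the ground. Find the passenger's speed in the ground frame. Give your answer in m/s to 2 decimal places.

In east/north components (m/s): passenger relative to ship = (-0.721, 0.649); ship relative to water = (2.580, 0.000); water relative to ground = (0.000, 1.910).
Sum = (1.859, 2.559) m/s.
Speed = |(1.859, 2.559)| = 3.163 m/s.

3.16 m/s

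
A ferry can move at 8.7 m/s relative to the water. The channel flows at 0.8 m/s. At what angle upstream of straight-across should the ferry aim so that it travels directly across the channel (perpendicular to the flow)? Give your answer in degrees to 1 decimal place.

5.3°

To cancel the current, the upstream component of the ferry's velocity must equal the flow: 8.7 sin θ = 0.8.
sin θ = 0.8 / 8.7 = 0.0920.
θ = arcsin(0.0920) = 5.276°.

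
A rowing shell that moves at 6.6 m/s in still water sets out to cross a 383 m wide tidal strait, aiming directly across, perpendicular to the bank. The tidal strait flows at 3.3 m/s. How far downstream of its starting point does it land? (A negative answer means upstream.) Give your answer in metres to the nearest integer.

192 m

Perpendicular speed = 6.600 m/s; crossing time = 383 / 6.600 = 58.030 s.
Net downstream speed = 3.300 m/s.
Drift = 3.300 × 58.030 = 191.500 m (downstream).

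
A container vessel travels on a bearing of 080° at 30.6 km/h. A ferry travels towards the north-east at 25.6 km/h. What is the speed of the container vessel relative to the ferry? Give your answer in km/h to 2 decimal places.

Taking east as x and north as y: container vessel velocity = (30.135, 5.314) km/h; ferry velocity = (18.102, 18.102) km/h.
Velocity of container vessel relative to ferry = (30.135, 5.314) − (18.102, 18.102) = (12.033, -12.788) km/h.
Magnitude = |(12.033, -12.788)| = 17.560 km/h.

17.56 km/h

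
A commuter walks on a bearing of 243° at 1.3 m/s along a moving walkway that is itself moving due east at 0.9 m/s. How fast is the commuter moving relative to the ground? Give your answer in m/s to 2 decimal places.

0.64 m/s

Taking east as x and north as y: moving walkway velocity = (0.900, 0.000) m/s; commuter velocity relative to moving walkway = (-1.158, -0.590) m/s.
Velocity relative to ground = (0.900, 0.000) + (-1.158, -0.590) = (-0.258, -0.590) m/s.
Speed = |(-0.258, -0.590)| = 0.644 m/s.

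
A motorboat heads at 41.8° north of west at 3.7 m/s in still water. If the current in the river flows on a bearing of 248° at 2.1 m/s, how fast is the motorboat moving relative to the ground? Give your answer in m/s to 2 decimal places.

Taking east as x and north as y: velocity relative to the water = (-2.758, 2.466) m/s; the water relative to ground = (-1.947, -0.787) m/s.
Velocity relative to ground = (-2.758, 2.466) + (-1.947, -0.787) = (-4.705, 1.679) m/s.
Speed = |(-4.705, 1.679)| = 4.996 m/s.

5.00 m/s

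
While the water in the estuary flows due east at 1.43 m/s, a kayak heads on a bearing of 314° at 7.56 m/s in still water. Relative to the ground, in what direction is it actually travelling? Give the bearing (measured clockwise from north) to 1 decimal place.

322.6°

Taking east as x and north as y: velocity relative to the water = (-5.438, 5.252) m/s; the water relative to ground = (1.430, 0.000) m/s.
Velocity relative to ground = (-5.438, 5.252) + (1.430, 0.000) = (-4.008, 5.252) m/s.
Bearing = atan2(-4.01, 5.25) = 322.65° clockwise from north.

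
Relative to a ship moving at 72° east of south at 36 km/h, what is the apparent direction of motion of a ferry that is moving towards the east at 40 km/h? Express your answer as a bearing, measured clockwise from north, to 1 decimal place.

027.4°

Taking east as x and north as y: ferry velocity = (40.000, 0.000) km/h; ship velocity = (34.238, -11.125) km/h.
Velocity of ferry relative to ship = (40.000, 0.000) − (34.238, -11.125) = (5.762, 11.125) km/h.
Bearing = atan2(5.76, 11.12) = 27.38° clockwise from north.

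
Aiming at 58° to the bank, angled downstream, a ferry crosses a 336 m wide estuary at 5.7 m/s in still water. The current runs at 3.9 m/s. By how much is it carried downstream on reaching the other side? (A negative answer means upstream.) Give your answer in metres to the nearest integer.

Perpendicular speed = 4.834 m/s; crossing time = 336 / 4.834 = 69.509 s.
Net downstream speed = 6.921 m/s.
Drift = 6.921 × 69.509 = 481.043 m (downstream).

481 m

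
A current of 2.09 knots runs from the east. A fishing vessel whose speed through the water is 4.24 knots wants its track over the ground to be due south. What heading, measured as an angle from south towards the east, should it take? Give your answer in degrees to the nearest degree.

The current pushes perpendicular to the desired track; the heading must have a component into the current equal to 2.09 knots: 4.24 sin θ = 2.09.
sin θ = 0.4929, so θ = 29.533°.

30°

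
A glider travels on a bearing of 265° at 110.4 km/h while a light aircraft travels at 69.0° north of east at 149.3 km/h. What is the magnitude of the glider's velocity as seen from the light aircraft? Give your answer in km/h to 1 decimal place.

Taking east as x and north as y: glider velocity = (-109.980, -9.622) km/h; light aircraft velocity = (53.504, 139.384) km/h.
Velocity of glider relative to light aircraft = (-109.980, -9.622) − (53.504, 139.384) = (-163.484, -149.006) km/h.
Magnitude = |(-163.484, -149.006)| = 221.201 km/h.

221.2 km/h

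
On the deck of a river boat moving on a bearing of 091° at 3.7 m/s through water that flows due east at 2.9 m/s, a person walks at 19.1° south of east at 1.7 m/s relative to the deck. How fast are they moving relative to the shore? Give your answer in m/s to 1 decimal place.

8.2 m/s

In east/north components (m/s): person relative to river boat = (1.606, -0.556); river boat relative to water = (3.699, -0.065); water relative to ground = (2.900, 0.000).
Sum = (8.206, -0.621) m/s.
Speed = |(8.206, -0.621)| = 8.229 m/s.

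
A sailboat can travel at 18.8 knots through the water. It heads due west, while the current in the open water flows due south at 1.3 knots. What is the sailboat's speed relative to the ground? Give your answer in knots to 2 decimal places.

18.84 knots

Taking east as x and north as y: velocity relative to the water = (-18.800, 0.000) knots; the water relative to ground = (0.000, -1.300) knots.
Velocity relative to ground = (-18.800, 0.000) + (0.000, -1.300) = (-18.800, -1.300) knots.
Speed = |(-18.800, -1.300)| = 18.845 knots.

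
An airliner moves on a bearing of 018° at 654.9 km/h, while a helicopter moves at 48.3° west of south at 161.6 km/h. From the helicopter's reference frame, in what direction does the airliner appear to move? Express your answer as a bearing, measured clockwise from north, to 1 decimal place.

023.9°

Taking east as x and north as y: airliner velocity = (202.375, 622.847) km/h; helicopter velocity = (-120.657, -107.501) km/h.
Velocity of airliner relative to helicopter = (202.375, 622.847) − (-120.657, -107.501) = (323.032, 730.348) km/h.
Bearing = atan2(323.03, 730.35) = 23.86° clockwise from north.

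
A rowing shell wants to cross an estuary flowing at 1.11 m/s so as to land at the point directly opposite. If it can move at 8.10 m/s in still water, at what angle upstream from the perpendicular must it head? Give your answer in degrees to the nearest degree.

To cancel the current, the upstream component of the rowing shell's velocity must equal the flow: 8.10 sin θ = 1.11.
sin θ = 1.11 / 8.10 = 0.1370.
θ = arcsin(0.1370) = 7.876°.

8°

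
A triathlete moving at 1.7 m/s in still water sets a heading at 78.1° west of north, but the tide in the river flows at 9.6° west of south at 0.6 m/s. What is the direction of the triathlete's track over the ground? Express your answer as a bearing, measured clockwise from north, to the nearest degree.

262°

Taking east as x and north as y: velocity relative to the water = (-1.663, 0.351) m/s; the water relative to ground = (-0.100, -0.592) m/s.
Velocity relative to ground = (-1.663, 0.351) + (-0.100, -0.592) = (-1.764, -0.241) m/s.
Bearing = atan2(-1.76, -0.24) = 262.22° clockwise from north.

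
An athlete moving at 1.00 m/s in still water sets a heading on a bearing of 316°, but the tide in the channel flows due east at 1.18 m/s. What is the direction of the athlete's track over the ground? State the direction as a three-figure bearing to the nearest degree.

Taking east as x and north as y: velocity relative to the water = (-0.695, 0.719) m/s; the water relative to ground = (1.180, 0.000) m/s.
Velocity relative to ground = (-0.695, 0.719) + (1.180, 0.000) = (0.485, 0.719) m/s.
Bearing = atan2(0.49, 0.72) = 34.01° clockwise from north.

034°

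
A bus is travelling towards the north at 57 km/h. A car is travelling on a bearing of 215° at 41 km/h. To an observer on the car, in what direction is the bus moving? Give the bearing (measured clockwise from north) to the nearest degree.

Taking east as x and north as y: bus velocity = (0.000, 57.000) km/h; car velocity = (-23.517, -33.585) km/h.
Velocity of bus relative to car = (0.000, 57.000) − (-23.517, -33.585) = (23.517, 90.585) km/h.
Bearing = atan2(23.52, 90.59) = 14.55° clockwise from north.

015°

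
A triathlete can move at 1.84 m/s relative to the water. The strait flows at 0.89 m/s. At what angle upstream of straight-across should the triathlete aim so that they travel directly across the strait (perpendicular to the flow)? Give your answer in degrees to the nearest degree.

To cancel the current, the upstream component of the triathlete's velocity must equal the flow: 1.84 sin θ = 0.89.
sin θ = 0.89 / 1.84 = 0.4837.
θ = arcsin(0.4837) = 28.927°.

29°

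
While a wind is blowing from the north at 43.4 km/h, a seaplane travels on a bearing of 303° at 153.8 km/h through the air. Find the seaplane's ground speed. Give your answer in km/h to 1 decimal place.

135.2 km/h

Taking east as x and north as y: velocity relative to the air = (-128.988, 83.765) km/h; the air relative to ground = (0.000, -43.400) km/h.
Velocity relative to ground = (-128.988, 83.765) + (0.000, -43.400) = (-128.988, 40.365) km/h.
Speed = |(-128.988, 40.365)| = 135.156 km/h.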